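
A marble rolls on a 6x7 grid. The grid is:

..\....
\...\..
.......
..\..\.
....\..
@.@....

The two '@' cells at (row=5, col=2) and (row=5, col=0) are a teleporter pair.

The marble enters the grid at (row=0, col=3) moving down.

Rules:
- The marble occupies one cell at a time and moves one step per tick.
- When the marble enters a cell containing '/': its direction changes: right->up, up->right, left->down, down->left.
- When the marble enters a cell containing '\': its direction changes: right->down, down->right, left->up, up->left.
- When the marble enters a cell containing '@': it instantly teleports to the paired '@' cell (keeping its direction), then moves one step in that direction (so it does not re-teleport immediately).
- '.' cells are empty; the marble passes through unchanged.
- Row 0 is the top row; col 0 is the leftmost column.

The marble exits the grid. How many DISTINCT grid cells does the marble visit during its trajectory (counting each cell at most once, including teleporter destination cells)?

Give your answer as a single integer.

Answer: 6

Derivation:
Step 1: enter (0,3), '.' pass, move down to (1,3)
Step 2: enter (1,3), '.' pass, move down to (2,3)
Step 3: enter (2,3), '.' pass, move down to (3,3)
Step 4: enter (3,3), '.' pass, move down to (4,3)
Step 5: enter (4,3), '.' pass, move down to (5,3)
Step 6: enter (5,3), '.' pass, move down to (6,3)
Step 7: at (6,3) — EXIT via bottom edge, pos 3
Distinct cells visited: 6 (path length 6)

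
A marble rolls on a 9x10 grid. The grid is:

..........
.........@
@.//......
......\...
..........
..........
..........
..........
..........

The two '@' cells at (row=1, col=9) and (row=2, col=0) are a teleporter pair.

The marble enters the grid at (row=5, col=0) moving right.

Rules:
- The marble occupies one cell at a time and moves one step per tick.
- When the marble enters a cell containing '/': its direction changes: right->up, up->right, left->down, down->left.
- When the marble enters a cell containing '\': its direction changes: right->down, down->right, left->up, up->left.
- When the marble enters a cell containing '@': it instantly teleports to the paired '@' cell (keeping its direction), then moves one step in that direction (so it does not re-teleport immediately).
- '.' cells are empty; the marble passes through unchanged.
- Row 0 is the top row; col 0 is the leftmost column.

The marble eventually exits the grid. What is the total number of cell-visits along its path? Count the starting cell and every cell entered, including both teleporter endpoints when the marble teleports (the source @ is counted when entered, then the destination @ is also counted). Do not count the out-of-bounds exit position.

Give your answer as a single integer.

Answer: 10

Derivation:
Step 1: enter (5,0), '.' pass, move right to (5,1)
Step 2: enter (5,1), '.' pass, move right to (5,2)
Step 3: enter (5,2), '.' pass, move right to (5,3)
Step 4: enter (5,3), '.' pass, move right to (5,4)
Step 5: enter (5,4), '.' pass, move right to (5,5)
Step 6: enter (5,5), '.' pass, move right to (5,6)
Step 7: enter (5,6), '.' pass, move right to (5,7)
Step 8: enter (5,7), '.' pass, move right to (5,8)
Step 9: enter (5,8), '.' pass, move right to (5,9)
Step 10: enter (5,9), '.' pass, move right to (5,10)
Step 11: at (5,10) — EXIT via right edge, pos 5
Path length (cell visits): 10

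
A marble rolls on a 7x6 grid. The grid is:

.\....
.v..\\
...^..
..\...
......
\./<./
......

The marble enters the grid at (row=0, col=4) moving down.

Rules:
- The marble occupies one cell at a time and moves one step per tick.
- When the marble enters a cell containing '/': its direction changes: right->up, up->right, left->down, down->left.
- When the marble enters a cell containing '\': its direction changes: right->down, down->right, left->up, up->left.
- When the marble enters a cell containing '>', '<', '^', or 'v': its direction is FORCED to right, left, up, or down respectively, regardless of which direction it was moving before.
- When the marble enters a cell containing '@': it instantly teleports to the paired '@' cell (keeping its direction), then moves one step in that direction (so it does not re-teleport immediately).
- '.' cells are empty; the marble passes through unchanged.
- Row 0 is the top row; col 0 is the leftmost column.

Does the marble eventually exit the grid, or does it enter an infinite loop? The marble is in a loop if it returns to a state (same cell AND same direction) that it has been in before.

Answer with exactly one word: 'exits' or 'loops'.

Step 1: enter (0,4), '.' pass, move down to (1,4)
Step 2: enter (1,4), '\' deflects down->right, move right to (1,5)
Step 3: enter (1,5), '\' deflects right->down, move down to (2,5)
Step 4: enter (2,5), '.' pass, move down to (3,5)
Step 5: enter (3,5), '.' pass, move down to (4,5)
Step 6: enter (4,5), '.' pass, move down to (5,5)
Step 7: enter (5,5), '/' deflects down->left, move left to (5,4)
Step 8: enter (5,4), '.' pass, move left to (5,3)
Step 9: enter (5,3), '<' forces left->left, move left to (5,2)
Step 10: enter (5,2), '/' deflects left->down, move down to (6,2)
Step 11: enter (6,2), '.' pass, move down to (7,2)
Step 12: at (7,2) — EXIT via bottom edge, pos 2

Answer: exits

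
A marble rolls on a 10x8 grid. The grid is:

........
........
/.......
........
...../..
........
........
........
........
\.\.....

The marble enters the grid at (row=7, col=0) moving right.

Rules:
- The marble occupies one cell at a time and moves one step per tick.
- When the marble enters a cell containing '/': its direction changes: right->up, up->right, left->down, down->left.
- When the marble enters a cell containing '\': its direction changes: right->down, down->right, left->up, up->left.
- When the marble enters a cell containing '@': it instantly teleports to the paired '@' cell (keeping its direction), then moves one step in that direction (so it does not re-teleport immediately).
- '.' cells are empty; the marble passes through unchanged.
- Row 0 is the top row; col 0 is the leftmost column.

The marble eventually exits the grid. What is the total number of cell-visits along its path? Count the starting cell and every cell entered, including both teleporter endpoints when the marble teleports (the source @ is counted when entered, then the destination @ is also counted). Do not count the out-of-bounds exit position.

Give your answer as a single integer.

Step 1: enter (7,0), '.' pass, move right to (7,1)
Step 2: enter (7,1), '.' pass, move right to (7,2)
Step 3: enter (7,2), '.' pass, move right to (7,3)
Step 4: enter (7,3), '.' pass, move right to (7,4)
Step 5: enter (7,4), '.' pass, move right to (7,5)
Step 6: enter (7,5), '.' pass, move right to (7,6)
Step 7: enter (7,6), '.' pass, move right to (7,7)
Step 8: enter (7,7), '.' pass, move right to (7,8)
Step 9: at (7,8) — EXIT via right edge, pos 7
Path length (cell visits): 8

Answer: 8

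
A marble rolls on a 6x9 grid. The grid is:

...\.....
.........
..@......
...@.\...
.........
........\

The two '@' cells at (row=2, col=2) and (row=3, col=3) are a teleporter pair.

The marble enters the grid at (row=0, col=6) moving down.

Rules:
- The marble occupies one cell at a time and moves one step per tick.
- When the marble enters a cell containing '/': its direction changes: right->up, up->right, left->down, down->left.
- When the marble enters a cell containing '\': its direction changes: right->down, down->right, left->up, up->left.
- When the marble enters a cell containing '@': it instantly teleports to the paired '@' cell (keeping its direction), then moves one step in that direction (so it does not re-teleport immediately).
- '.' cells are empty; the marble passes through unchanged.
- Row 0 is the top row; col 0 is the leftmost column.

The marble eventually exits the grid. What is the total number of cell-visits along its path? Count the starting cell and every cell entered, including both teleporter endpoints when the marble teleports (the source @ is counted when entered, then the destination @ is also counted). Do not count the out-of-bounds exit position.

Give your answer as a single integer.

Answer: 6

Derivation:
Step 1: enter (0,6), '.' pass, move down to (1,6)
Step 2: enter (1,6), '.' pass, move down to (2,6)
Step 3: enter (2,6), '.' pass, move down to (3,6)
Step 4: enter (3,6), '.' pass, move down to (4,6)
Step 5: enter (4,6), '.' pass, move down to (5,6)
Step 6: enter (5,6), '.' pass, move down to (6,6)
Step 7: at (6,6) — EXIT via bottom edge, pos 6
Path length (cell visits): 6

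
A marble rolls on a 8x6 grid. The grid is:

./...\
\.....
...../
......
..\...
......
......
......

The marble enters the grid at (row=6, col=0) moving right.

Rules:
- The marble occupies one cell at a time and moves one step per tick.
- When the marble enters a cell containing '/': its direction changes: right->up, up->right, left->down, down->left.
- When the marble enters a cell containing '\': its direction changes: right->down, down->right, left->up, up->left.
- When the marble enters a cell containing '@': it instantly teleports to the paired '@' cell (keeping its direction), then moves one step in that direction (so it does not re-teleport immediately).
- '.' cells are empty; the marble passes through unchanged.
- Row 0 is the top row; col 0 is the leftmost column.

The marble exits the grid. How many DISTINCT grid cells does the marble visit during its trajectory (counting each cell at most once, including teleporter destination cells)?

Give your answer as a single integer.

Answer: 6

Derivation:
Step 1: enter (6,0), '.' pass, move right to (6,1)
Step 2: enter (6,1), '.' pass, move right to (6,2)
Step 3: enter (6,2), '.' pass, move right to (6,3)
Step 4: enter (6,3), '.' pass, move right to (6,4)
Step 5: enter (6,4), '.' pass, move right to (6,5)
Step 6: enter (6,5), '.' pass, move right to (6,6)
Step 7: at (6,6) — EXIT via right edge, pos 6
Distinct cells visited: 6 (path length 6)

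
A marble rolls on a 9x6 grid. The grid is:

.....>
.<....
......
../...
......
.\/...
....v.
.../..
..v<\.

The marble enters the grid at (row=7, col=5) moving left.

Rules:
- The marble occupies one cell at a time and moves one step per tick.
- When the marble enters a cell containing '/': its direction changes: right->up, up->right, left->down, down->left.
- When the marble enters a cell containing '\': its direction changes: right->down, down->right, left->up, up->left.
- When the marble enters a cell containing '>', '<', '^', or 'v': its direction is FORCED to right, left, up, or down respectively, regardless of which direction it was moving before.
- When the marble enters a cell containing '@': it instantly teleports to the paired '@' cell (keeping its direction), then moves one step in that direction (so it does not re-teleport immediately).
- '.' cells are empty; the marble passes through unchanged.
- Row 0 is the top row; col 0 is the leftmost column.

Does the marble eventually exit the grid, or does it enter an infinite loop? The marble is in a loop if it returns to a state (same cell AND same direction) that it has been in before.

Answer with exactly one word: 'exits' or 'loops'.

Step 1: enter (7,5), '.' pass, move left to (7,4)
Step 2: enter (7,4), '.' pass, move left to (7,3)
Step 3: enter (7,3), '/' deflects left->down, move down to (8,3)
Step 4: enter (8,3), '<' forces down->left, move left to (8,2)
Step 5: enter (8,2), 'v' forces left->down, move down to (9,2)
Step 6: at (9,2) — EXIT via bottom edge, pos 2

Answer: exits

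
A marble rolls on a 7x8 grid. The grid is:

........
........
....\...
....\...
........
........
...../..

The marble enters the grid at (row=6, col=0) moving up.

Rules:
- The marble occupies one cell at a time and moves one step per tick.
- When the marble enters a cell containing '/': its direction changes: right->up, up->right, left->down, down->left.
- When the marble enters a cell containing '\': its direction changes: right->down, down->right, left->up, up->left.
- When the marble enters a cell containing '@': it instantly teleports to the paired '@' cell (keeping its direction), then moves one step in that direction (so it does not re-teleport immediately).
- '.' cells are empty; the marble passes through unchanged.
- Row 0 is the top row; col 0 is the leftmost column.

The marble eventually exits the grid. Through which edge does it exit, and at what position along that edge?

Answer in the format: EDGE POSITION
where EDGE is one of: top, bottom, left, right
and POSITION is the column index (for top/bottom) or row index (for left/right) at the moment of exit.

Step 1: enter (6,0), '.' pass, move up to (5,0)
Step 2: enter (5,0), '.' pass, move up to (4,0)
Step 3: enter (4,0), '.' pass, move up to (3,0)
Step 4: enter (3,0), '.' pass, move up to (2,0)
Step 5: enter (2,0), '.' pass, move up to (1,0)
Step 6: enter (1,0), '.' pass, move up to (0,0)
Step 7: enter (0,0), '.' pass, move up to (-1,0)
Step 8: at (-1,0) — EXIT via top edge, pos 0

Answer: top 0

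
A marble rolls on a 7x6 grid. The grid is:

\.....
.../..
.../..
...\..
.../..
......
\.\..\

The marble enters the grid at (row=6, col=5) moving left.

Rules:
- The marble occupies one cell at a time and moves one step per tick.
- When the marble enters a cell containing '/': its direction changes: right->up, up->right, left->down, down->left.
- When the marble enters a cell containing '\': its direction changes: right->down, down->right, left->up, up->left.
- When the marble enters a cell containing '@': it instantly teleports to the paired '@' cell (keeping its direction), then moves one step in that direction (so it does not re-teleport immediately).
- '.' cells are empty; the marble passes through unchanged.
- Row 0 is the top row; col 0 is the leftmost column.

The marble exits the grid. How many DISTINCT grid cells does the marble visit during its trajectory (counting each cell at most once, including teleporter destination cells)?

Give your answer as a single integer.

Answer: 7

Derivation:
Step 1: enter (6,5), '\' deflects left->up, move up to (5,5)
Step 2: enter (5,5), '.' pass, move up to (4,5)
Step 3: enter (4,5), '.' pass, move up to (3,5)
Step 4: enter (3,5), '.' pass, move up to (2,5)
Step 5: enter (2,5), '.' pass, move up to (1,5)
Step 6: enter (1,5), '.' pass, move up to (0,5)
Step 7: enter (0,5), '.' pass, move up to (-1,5)
Step 8: at (-1,5) — EXIT via top edge, pos 5
Distinct cells visited: 7 (path length 7)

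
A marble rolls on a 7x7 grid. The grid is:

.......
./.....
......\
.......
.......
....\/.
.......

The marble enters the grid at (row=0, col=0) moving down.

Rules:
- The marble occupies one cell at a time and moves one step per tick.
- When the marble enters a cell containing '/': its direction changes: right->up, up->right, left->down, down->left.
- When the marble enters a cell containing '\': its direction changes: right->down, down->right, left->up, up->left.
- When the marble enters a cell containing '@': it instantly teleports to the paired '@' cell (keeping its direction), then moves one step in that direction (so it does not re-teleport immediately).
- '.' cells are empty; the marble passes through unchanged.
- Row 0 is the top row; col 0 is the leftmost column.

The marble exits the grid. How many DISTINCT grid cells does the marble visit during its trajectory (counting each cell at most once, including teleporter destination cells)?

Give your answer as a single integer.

Answer: 7

Derivation:
Step 1: enter (0,0), '.' pass, move down to (1,0)
Step 2: enter (1,0), '.' pass, move down to (2,0)
Step 3: enter (2,0), '.' pass, move down to (3,0)
Step 4: enter (3,0), '.' pass, move down to (4,0)
Step 5: enter (4,0), '.' pass, move down to (5,0)
Step 6: enter (5,0), '.' pass, move down to (6,0)
Step 7: enter (6,0), '.' pass, move down to (7,0)
Step 8: at (7,0) — EXIT via bottom edge, pos 0
Distinct cells visited: 7 (path length 7)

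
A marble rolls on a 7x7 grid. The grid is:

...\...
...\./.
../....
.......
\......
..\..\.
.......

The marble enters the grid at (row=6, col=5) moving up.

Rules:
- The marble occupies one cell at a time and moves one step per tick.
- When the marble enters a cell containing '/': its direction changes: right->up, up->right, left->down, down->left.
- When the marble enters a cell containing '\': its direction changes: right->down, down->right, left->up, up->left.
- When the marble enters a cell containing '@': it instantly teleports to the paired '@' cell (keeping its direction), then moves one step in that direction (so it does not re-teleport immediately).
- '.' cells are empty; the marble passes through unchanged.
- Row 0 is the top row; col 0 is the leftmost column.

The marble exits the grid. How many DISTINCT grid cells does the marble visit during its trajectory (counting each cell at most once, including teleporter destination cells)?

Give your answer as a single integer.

Step 1: enter (6,5), '.' pass, move up to (5,5)
Step 2: enter (5,5), '\' deflects up->left, move left to (5,4)
Step 3: enter (5,4), '.' pass, move left to (5,3)
Step 4: enter (5,3), '.' pass, move left to (5,2)
Step 5: enter (5,2), '\' deflects left->up, move up to (4,2)
Step 6: enter (4,2), '.' pass, move up to (3,2)
Step 7: enter (3,2), '.' pass, move up to (2,2)
Step 8: enter (2,2), '/' deflects up->right, move right to (2,3)
Step 9: enter (2,3), '.' pass, move right to (2,4)
Step 10: enter (2,4), '.' pass, move right to (2,5)
Step 11: enter (2,5), '.' pass, move right to (2,6)
Step 12: enter (2,6), '.' pass, move right to (2,7)
Step 13: at (2,7) — EXIT via right edge, pos 2
Distinct cells visited: 12 (path length 12)

Answer: 12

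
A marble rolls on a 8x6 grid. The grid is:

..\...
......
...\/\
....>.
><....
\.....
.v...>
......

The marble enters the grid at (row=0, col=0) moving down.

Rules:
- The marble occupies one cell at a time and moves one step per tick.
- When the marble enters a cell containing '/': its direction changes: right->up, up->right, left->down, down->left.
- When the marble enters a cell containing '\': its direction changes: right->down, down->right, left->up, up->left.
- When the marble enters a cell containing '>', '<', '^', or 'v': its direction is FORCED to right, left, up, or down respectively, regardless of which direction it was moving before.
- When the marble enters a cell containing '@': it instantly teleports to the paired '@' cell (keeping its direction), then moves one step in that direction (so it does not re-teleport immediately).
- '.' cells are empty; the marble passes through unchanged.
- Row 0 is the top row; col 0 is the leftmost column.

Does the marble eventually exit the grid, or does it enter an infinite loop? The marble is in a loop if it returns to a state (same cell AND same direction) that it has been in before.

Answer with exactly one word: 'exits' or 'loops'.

Answer: loops

Derivation:
Step 1: enter (0,0), '.' pass, move down to (1,0)
Step 2: enter (1,0), '.' pass, move down to (2,0)
Step 3: enter (2,0), '.' pass, move down to (3,0)
Step 4: enter (3,0), '.' pass, move down to (4,0)
Step 5: enter (4,0), '>' forces down->right, move right to (4,1)
Step 6: enter (4,1), '<' forces right->left, move left to (4,0)
Step 7: enter (4,0), '>' forces left->right, move right to (4,1)
Step 8: at (4,1) dir=right — LOOP DETECTED (seen before)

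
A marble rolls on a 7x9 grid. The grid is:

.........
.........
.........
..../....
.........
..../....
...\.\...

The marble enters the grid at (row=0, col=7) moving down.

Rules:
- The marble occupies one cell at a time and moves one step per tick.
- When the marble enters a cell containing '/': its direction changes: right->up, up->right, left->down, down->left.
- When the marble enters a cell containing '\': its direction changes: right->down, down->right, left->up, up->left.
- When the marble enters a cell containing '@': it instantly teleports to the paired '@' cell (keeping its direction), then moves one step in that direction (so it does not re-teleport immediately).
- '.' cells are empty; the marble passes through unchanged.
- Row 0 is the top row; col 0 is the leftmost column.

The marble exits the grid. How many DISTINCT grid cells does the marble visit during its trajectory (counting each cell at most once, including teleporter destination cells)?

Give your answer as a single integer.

Answer: 7

Derivation:
Step 1: enter (0,7), '.' pass, move down to (1,7)
Step 2: enter (1,7), '.' pass, move down to (2,7)
Step 3: enter (2,7), '.' pass, move down to (3,7)
Step 4: enter (3,7), '.' pass, move down to (4,7)
Step 5: enter (4,7), '.' pass, move down to (5,7)
Step 6: enter (5,7), '.' pass, move down to (6,7)
Step 7: enter (6,7), '.' pass, move down to (7,7)
Step 8: at (7,7) — EXIT via bottom edge, pos 7
Distinct cells visited: 7 (path length 7)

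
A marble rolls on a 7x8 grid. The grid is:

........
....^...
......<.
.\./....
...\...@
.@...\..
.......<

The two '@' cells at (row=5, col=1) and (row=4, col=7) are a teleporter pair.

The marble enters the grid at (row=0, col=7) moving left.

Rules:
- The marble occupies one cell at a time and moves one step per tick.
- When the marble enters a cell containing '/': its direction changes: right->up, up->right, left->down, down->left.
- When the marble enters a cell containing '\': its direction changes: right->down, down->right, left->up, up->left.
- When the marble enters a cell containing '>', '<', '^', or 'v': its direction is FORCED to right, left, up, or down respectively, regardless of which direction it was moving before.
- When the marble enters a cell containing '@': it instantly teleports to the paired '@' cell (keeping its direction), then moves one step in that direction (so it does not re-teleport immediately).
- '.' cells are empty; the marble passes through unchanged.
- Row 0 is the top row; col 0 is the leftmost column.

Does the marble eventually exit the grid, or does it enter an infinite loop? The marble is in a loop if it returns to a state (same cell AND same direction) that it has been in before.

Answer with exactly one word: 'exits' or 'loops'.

Step 1: enter (0,7), '.' pass, move left to (0,6)
Step 2: enter (0,6), '.' pass, move left to (0,5)
Step 3: enter (0,5), '.' pass, move left to (0,4)
Step 4: enter (0,4), '.' pass, move left to (0,3)
Step 5: enter (0,3), '.' pass, move left to (0,2)
Step 6: enter (0,2), '.' pass, move left to (0,1)
Step 7: enter (0,1), '.' pass, move left to (0,0)
Step 8: enter (0,0), '.' pass, move left to (0,-1)
Step 9: at (0,-1) — EXIT via left edge, pos 0

Answer: exits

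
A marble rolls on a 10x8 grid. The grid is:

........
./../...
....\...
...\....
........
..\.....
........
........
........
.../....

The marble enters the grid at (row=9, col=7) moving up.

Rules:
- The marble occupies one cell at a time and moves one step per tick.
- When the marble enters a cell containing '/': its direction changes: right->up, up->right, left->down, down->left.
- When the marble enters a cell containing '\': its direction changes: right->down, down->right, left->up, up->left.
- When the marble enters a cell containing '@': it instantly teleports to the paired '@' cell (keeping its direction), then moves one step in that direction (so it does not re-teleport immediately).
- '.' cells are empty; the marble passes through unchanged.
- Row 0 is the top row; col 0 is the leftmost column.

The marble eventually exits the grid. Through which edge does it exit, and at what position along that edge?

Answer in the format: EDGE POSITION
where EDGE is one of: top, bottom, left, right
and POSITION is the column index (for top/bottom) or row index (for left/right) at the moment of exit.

Answer: top 7

Derivation:
Step 1: enter (9,7), '.' pass, move up to (8,7)
Step 2: enter (8,7), '.' pass, move up to (7,7)
Step 3: enter (7,7), '.' pass, move up to (6,7)
Step 4: enter (6,7), '.' pass, move up to (5,7)
Step 5: enter (5,7), '.' pass, move up to (4,7)
Step 6: enter (4,7), '.' pass, move up to (3,7)
Step 7: enter (3,7), '.' pass, move up to (2,7)
Step 8: enter (2,7), '.' pass, move up to (1,7)
Step 9: enter (1,7), '.' pass, move up to (0,7)
Step 10: enter (0,7), '.' pass, move up to (-1,7)
Step 11: at (-1,7) — EXIT via top edge, pos 7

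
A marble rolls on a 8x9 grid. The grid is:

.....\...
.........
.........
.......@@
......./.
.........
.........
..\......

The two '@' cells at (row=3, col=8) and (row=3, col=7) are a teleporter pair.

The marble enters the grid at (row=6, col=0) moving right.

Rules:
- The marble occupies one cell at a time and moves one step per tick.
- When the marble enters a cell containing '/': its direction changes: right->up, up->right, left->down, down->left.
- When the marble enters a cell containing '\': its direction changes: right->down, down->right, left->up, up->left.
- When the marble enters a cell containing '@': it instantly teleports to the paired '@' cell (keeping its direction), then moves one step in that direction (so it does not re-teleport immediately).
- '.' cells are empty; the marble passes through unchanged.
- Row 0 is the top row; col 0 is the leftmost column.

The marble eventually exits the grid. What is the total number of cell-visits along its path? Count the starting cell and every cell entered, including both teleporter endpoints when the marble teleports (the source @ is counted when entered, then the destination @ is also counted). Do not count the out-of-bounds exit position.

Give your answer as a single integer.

Step 1: enter (6,0), '.' pass, move right to (6,1)
Step 2: enter (6,1), '.' pass, move right to (6,2)
Step 3: enter (6,2), '.' pass, move right to (6,3)
Step 4: enter (6,3), '.' pass, move right to (6,4)
Step 5: enter (6,4), '.' pass, move right to (6,5)
Step 6: enter (6,5), '.' pass, move right to (6,6)
Step 7: enter (6,6), '.' pass, move right to (6,7)
Step 8: enter (6,7), '.' pass, move right to (6,8)
Step 9: enter (6,8), '.' pass, move right to (6,9)
Step 10: at (6,9) — EXIT via right edge, pos 6
Path length (cell visits): 9

Answer: 9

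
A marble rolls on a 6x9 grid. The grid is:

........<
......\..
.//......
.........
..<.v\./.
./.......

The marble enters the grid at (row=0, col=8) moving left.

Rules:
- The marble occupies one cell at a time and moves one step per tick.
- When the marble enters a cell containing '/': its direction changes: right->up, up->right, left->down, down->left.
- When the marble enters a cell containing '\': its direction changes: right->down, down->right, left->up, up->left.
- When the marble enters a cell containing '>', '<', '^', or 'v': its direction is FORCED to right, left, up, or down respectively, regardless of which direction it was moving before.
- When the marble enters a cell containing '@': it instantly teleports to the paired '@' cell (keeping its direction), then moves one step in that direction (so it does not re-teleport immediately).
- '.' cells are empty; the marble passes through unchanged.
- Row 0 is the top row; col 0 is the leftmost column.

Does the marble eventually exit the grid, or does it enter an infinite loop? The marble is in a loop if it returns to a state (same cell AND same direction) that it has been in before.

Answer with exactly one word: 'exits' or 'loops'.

Answer: exits

Derivation:
Step 1: enter (0,8), '<' forces left->left, move left to (0,7)
Step 2: enter (0,7), '.' pass, move left to (0,6)
Step 3: enter (0,6), '.' pass, move left to (0,5)
Step 4: enter (0,5), '.' pass, move left to (0,4)
Step 5: enter (0,4), '.' pass, move left to (0,3)
Step 6: enter (0,3), '.' pass, move left to (0,2)
Step 7: enter (0,2), '.' pass, move left to (0,1)
Step 8: enter (0,1), '.' pass, move left to (0,0)
Step 9: enter (0,0), '.' pass, move left to (0,-1)
Step 10: at (0,-1) — EXIT via left edge, pos 0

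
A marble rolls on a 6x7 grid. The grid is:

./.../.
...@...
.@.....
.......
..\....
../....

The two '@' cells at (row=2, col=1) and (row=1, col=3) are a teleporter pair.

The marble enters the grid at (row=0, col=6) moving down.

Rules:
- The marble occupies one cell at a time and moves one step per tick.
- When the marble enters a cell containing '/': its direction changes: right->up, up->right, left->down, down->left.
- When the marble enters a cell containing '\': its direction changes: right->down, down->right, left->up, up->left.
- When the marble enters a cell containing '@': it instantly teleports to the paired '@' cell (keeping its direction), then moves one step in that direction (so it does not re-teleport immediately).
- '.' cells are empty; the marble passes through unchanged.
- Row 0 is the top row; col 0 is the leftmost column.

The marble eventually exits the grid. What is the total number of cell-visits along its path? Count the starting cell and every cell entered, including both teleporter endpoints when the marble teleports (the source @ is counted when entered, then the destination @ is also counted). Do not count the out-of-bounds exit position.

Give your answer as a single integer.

Step 1: enter (0,6), '.' pass, move down to (1,6)
Step 2: enter (1,6), '.' pass, move down to (2,6)
Step 3: enter (2,6), '.' pass, move down to (3,6)
Step 4: enter (3,6), '.' pass, move down to (4,6)
Step 5: enter (4,6), '.' pass, move down to (5,6)
Step 6: enter (5,6), '.' pass, move down to (6,6)
Step 7: at (6,6) — EXIT via bottom edge, pos 6
Path length (cell visits): 6

Answer: 6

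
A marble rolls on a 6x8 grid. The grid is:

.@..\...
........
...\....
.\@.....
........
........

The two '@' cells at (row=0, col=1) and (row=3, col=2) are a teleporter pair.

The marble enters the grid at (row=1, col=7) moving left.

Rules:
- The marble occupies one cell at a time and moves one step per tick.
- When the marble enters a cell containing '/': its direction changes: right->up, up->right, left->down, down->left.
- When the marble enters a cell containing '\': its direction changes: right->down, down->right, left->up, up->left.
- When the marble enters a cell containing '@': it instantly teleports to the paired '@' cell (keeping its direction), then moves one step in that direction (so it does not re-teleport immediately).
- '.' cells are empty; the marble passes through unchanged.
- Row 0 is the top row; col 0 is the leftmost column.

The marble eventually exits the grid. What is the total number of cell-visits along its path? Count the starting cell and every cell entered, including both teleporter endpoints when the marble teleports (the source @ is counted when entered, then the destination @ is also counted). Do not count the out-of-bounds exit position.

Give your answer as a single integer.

Step 1: enter (1,7), '.' pass, move left to (1,6)
Step 2: enter (1,6), '.' pass, move left to (1,5)
Step 3: enter (1,5), '.' pass, move left to (1,4)
Step 4: enter (1,4), '.' pass, move left to (1,3)
Step 5: enter (1,3), '.' pass, move left to (1,2)
Step 6: enter (1,2), '.' pass, move left to (1,1)
Step 7: enter (1,1), '.' pass, move left to (1,0)
Step 8: enter (1,0), '.' pass, move left to (1,-1)
Step 9: at (1,-1) — EXIT via left edge, pos 1
Path length (cell visits): 8

Answer: 8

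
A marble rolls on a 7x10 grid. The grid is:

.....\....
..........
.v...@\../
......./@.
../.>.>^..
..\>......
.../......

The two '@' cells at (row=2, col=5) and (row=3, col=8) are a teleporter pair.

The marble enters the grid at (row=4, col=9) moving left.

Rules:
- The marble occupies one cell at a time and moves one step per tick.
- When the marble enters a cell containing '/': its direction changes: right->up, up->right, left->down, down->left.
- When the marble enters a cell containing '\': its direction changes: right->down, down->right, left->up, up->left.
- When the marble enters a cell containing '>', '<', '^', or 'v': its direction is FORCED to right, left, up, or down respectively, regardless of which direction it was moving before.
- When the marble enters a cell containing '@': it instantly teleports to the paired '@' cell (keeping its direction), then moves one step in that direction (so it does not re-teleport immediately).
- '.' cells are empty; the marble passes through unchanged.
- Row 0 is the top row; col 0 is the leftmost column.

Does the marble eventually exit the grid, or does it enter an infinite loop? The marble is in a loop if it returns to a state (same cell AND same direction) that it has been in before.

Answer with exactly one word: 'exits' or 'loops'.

Answer: loops

Derivation:
Step 1: enter (4,9), '.' pass, move left to (4,8)
Step 2: enter (4,8), '.' pass, move left to (4,7)
Step 3: enter (4,7), '^' forces left->up, move up to (3,7)
Step 4: enter (3,7), '/' deflects up->right, move right to (3,8)
Step 5: enter (3,8), '@' teleport (3,8)->(2,5), also enter (2,5), move right to (2,6)
Step 6: enter (2,6), '\' deflects right->down, move down to (3,6)
Step 7: enter (3,6), '.' pass, move down to (4,6)
Step 8: enter (4,6), '>' forces down->right, move right to (4,7)
Step 9: enter (4,7), '^' forces right->up, move up to (3,7)
Step 10: at (3,7) dir=up — LOOP DETECTED (seen before)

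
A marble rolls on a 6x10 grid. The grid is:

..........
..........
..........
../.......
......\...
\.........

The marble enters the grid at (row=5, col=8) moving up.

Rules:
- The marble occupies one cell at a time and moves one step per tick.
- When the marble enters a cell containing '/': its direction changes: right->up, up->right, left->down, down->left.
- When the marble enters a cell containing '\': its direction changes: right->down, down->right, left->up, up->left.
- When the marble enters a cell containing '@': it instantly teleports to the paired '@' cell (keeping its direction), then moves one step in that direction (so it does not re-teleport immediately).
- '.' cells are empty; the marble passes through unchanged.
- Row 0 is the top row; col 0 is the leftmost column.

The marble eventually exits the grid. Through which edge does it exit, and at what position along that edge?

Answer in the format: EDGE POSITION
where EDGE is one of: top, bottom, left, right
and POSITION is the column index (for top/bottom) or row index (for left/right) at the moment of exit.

Step 1: enter (5,8), '.' pass, move up to (4,8)
Step 2: enter (4,8), '.' pass, move up to (3,8)
Step 3: enter (3,8), '.' pass, move up to (2,8)
Step 4: enter (2,8), '.' pass, move up to (1,8)
Step 5: enter (1,8), '.' pass, move up to (0,8)
Step 6: enter (0,8), '.' pass, move up to (-1,8)
Step 7: at (-1,8) — EXIT via top edge, pos 8

Answer: top 8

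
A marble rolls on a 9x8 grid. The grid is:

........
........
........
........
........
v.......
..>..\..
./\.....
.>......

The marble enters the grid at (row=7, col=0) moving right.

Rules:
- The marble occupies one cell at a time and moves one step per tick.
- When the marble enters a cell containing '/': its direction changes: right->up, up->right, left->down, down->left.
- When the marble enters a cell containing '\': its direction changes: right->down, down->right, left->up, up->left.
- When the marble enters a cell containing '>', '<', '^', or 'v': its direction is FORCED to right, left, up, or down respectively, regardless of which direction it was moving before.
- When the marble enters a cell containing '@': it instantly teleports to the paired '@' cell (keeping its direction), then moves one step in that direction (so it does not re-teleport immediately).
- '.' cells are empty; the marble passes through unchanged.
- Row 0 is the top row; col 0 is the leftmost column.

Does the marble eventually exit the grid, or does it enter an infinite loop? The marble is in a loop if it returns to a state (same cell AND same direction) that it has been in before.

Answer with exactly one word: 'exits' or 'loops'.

Answer: exits

Derivation:
Step 1: enter (7,0), '.' pass, move right to (7,1)
Step 2: enter (7,1), '/' deflects right->up, move up to (6,1)
Step 3: enter (6,1), '.' pass, move up to (5,1)
Step 4: enter (5,1), '.' pass, move up to (4,1)
Step 5: enter (4,1), '.' pass, move up to (3,1)
Step 6: enter (3,1), '.' pass, move up to (2,1)
Step 7: enter (2,1), '.' pass, move up to (1,1)
Step 8: enter (1,1), '.' pass, move up to (0,1)
Step 9: enter (0,1), '.' pass, move up to (-1,1)
Step 10: at (-1,1) — EXIT via top edge, pos 1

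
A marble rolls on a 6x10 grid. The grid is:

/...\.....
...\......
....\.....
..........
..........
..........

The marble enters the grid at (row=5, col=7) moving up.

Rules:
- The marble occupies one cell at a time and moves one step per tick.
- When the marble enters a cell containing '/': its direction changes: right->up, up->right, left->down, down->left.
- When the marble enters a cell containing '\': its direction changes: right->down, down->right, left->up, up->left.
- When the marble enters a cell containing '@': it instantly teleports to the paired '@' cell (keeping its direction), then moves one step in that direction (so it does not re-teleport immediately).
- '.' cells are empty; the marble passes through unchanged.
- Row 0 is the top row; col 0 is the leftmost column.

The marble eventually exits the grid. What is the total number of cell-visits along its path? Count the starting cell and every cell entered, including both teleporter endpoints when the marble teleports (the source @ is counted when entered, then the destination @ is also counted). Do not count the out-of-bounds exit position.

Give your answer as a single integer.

Answer: 6

Derivation:
Step 1: enter (5,7), '.' pass, move up to (4,7)
Step 2: enter (4,7), '.' pass, move up to (3,7)
Step 3: enter (3,7), '.' pass, move up to (2,7)
Step 4: enter (2,7), '.' pass, move up to (1,7)
Step 5: enter (1,7), '.' pass, move up to (0,7)
Step 6: enter (0,7), '.' pass, move up to (-1,7)
Step 7: at (-1,7) — EXIT via top edge, pos 7
Path length (cell visits): 6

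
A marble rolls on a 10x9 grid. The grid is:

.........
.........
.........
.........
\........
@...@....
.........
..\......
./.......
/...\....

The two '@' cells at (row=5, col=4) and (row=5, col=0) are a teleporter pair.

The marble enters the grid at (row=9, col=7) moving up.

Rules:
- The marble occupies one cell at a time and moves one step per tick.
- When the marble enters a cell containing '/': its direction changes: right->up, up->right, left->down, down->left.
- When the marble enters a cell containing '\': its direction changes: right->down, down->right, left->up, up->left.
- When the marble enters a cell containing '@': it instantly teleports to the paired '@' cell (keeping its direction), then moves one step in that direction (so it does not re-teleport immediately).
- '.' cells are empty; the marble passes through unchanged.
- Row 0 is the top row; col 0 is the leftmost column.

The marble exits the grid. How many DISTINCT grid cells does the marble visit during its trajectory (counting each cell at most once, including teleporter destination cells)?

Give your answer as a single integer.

Step 1: enter (9,7), '.' pass, move up to (8,7)
Step 2: enter (8,7), '.' pass, move up to (7,7)
Step 3: enter (7,7), '.' pass, move up to (6,7)
Step 4: enter (6,7), '.' pass, move up to (5,7)
Step 5: enter (5,7), '.' pass, move up to (4,7)
Step 6: enter (4,7), '.' pass, move up to (3,7)
Step 7: enter (3,7), '.' pass, move up to (2,7)
Step 8: enter (2,7), '.' pass, move up to (1,7)
Step 9: enter (1,7), '.' pass, move up to (0,7)
Step 10: enter (0,7), '.' pass, move up to (-1,7)
Step 11: at (-1,7) — EXIT via top edge, pos 7
Distinct cells visited: 10 (path length 10)

Answer: 10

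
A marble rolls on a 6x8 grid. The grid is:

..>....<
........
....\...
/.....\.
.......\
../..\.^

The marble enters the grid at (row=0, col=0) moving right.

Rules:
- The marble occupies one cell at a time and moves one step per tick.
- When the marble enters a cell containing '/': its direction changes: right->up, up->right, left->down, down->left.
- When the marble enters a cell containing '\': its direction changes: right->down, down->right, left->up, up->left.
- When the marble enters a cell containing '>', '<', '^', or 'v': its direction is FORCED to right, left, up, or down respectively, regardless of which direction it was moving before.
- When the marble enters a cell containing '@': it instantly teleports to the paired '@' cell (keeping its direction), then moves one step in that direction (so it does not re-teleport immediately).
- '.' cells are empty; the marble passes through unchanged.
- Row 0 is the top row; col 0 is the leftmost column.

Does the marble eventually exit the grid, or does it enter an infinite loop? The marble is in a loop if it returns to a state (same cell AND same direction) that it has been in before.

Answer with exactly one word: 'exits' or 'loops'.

Step 1: enter (0,0), '.' pass, move right to (0,1)
Step 2: enter (0,1), '.' pass, move right to (0,2)
Step 3: enter (0,2), '>' forces right->right, move right to (0,3)
Step 4: enter (0,3), '.' pass, move right to (0,4)
Step 5: enter (0,4), '.' pass, move right to (0,5)
Step 6: enter (0,5), '.' pass, move right to (0,6)
Step 7: enter (0,6), '.' pass, move right to (0,7)
Step 8: enter (0,7), '<' forces right->left, move left to (0,6)
Step 9: enter (0,6), '.' pass, move left to (0,5)
Step 10: enter (0,5), '.' pass, move left to (0,4)
Step 11: enter (0,4), '.' pass, move left to (0,3)
Step 12: enter (0,3), '.' pass, move left to (0,2)
Step 13: enter (0,2), '>' forces left->right, move right to (0,3)
Step 14: at (0,3) dir=right — LOOP DETECTED (seen before)

Answer: loops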